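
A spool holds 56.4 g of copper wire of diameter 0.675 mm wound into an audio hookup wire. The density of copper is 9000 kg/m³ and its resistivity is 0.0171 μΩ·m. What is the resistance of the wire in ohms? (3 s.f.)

ρ = 0.0171 μΩ·m = 1.71×10^-8 Ω·m
A = π(d/2)² = π(3.3750e-04 m)² = 3.5785e-07 m²
L = m/(density·A) = 0.0564/(9000×3.5785e-07) = 17.51 m
R = ρL/A = (1.71×10^-8)(17.51)/(3.5785e-07) = 0.837 Ω

0.837 Ω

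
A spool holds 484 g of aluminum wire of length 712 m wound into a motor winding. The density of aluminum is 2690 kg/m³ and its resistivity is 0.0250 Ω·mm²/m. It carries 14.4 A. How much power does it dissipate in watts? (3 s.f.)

ρ = 0.0250 Ω·mm²/m = 2.50×10^-8 Ω·m
A = m/(density·L) = 0.484/(2690×712) = 2.5270e-07 m²
R = ρL/A = (2.50×10^-8)(712)/(2.5270e-07) = 70.44 Ω
P = I²R = (14.4)² × 70.44 = 14600 W

14600 W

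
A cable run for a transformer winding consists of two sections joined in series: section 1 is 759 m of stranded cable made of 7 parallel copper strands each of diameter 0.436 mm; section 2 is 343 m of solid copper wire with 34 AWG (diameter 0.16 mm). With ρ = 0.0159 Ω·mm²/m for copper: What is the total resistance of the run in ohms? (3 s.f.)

ρ = 0.0159 Ω·mm²/m = 1.59×10^-8 Ω·m
Section 1: A_strand = π(2.1800e-04)² = 1.493e-07 m²; R₁ = ρL/(N·A_s) = (1.59×10^-8)(759)/(7×1.493e-07) = 11.55 Ω
Section 2: A = π(0.16/2 mm)² = π(8.0000e-05 m)² = 2.011e-08 m²
R₂ = (1.59×10^-8)(343)/(2.011e-08) = 271.2 Ω
R = R₁ + R₂ = 283 Ω

283 Ω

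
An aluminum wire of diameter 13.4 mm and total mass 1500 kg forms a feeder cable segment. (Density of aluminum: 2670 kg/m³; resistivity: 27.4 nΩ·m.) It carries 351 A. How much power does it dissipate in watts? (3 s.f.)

ρ = 27.4 nΩ·m = 2.74×10^-8 Ω·m
A = π(d/2)² = π(6.7000e-03 m)² = 1.4103e-04 m²
L = m/(density·A) = 1500/(2670×1.4103e-04) = 3984 m
R = ρL/A = (2.74×10^-8)(3984)/(1.4103e-04) = 0.774 Ω
P = I²R = (351)² × 0.774 = 95400 W

95400 W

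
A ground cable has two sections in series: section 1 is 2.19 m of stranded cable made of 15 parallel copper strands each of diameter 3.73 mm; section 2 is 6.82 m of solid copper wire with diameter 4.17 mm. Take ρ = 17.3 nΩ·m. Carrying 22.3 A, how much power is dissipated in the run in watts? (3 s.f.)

ρ = 17.3 nΩ·m = 1.73×10^-8 Ω·m
Section 1: A_strand = π(1.8650e-03)² = 1.093e-05 m²; R₁ = ρL/(N·A_s) = (1.73×10^-8)(2.19)/(15×1.093e-05) = 2.311×10^-4 Ω
Section 2: A = π(d/2)² = π(2.0850e-03 m)² = 1.366e-05 m²
R₂ = (1.73×10^-8)(6.82)/(1.366e-05) = 0.008639 Ω
R = R₁ + R₂ = 0.00887 Ω
P = I²R = (22.3)² × 0.00887 = 4.41 W

4.41 W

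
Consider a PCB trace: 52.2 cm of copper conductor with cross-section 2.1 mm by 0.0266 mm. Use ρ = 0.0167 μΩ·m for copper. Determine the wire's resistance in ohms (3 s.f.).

0.156 Ω

ρ = 0.0167 μΩ·m = 1.67×10^-8 Ω·m
A = 2.1 × 0.0266 mm² = 0.0559 mm² = 5.586e-08 m²
R = ρL/A = (1.67×10^-8)(0.522 m)/(5.586e-08 m²) = 0.156 Ω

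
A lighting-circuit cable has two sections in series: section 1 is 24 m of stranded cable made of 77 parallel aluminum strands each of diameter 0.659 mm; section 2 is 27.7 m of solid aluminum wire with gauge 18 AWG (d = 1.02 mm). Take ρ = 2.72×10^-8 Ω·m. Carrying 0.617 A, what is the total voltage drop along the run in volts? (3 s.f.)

Section 1: A_strand = π(3.2950e-04)² = 3.411e-07 m²; R₁ = ρL/(N·A_s) = (2.72×10^-8)(24)/(77×3.411e-07) = 0.02486 Ω
Section 2: A = π(1.02/2 mm)² = π(5.1000e-04 m)² = 8.171e-07 m²
R₂ = (2.72×10^-8)(27.7)/(8.171e-07) = 0.9221 Ω
R = R₁ + R₂ = 0.9469 Ω
V = IR = 0.617 × 0.9469 = 0.584 V

0.584 V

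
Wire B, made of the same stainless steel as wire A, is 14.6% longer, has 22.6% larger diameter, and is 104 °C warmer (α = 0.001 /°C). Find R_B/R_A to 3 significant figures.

R ∝ ρL/d² with ρ ∝ (1+αΔT), so R_B/R_A = (1 + 14.6/100) × (1 + 22.6/100)⁻² × (1 + 0.001×104)
= 1.146 × 0.6653 × 1.104 = 0.842

0.842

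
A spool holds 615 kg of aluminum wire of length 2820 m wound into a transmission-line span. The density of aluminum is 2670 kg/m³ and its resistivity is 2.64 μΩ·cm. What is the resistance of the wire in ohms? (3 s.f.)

ρ = 2.64 μΩ·cm = 2.64×10^-8 Ω·m
A = m/(density·L) = 615/(2670×2820) = 8.1680e-05 m²
R = ρL/A = (2.64×10^-8)(2820)/(8.1680e-05) = 0.911 Ω

0.911 Ω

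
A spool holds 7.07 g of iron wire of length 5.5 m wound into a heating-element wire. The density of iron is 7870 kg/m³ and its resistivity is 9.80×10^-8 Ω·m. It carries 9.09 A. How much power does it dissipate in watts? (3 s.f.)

A = m/(density·L) = 0.00707/(7870×5.5) = 1.6334e-07 m²
R = ρL/A = (9.80×10^-8)(5.5)/(1.6334e-07) = 3.3 Ω
P = I²R = (9.09)² × 3.3 = 273 W

273 W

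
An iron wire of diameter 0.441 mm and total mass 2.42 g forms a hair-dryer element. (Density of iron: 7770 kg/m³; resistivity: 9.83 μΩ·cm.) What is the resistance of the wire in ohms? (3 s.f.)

ρ = 9.83 μΩ·cm = 9.83×10^-8 Ω·m
A = π(d/2)² = π(2.2050e-04 m)² = 1.5275e-07 m²
L = m/(density·A) = 0.00242/(7770×1.5275e-07) = 2.039 m
R = ρL/A = (9.83×10^-8)(2.039)/(1.5275e-07) = 1.31 Ω

1.31 Ω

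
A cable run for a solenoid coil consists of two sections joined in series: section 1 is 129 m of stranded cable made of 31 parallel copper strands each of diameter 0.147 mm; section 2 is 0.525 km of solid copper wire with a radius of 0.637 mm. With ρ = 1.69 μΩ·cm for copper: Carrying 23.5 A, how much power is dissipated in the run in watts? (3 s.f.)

6130 W

ρ = 1.69 μΩ·cm = 1.69×10^-8 Ω·m
Section 1: A_strand = π(7.3500e-05)² = 1.697e-08 m²; R₁ = ρL/(N·A_s) = (1.69×10^-8)(129)/(31×1.697e-08) = 4.144 Ω
Section 2: A = πr² = π(6.3700e-04 m)² = 1.275e-06 m²
R₂ = (1.69×10^-8)(525)/(1.275e-06) = 6.96 Ω
R = R₁ + R₂ = 11.1 Ω
P = I²R = (23.5)² × 11.1 = 6130 W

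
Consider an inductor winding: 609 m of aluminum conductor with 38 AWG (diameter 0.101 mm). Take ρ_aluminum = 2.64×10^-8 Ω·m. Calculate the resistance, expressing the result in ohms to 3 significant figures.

2010 Ω

A = π(0.101/2 mm)² = π(5.0500e-05 m)² = 8.012e-09 m²
R = ρL/A = (2.64×10^-8)(609 m)/(8.012e-09 m²) = 2010 Ω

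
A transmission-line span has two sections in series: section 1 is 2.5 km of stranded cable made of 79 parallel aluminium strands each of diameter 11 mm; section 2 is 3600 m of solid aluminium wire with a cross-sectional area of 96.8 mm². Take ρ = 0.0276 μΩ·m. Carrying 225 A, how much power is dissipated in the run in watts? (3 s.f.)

52400 W

ρ = 0.0276 μΩ·m = 2.76×10^-8 Ω·m
Section 1: A_strand = π(5.5000e-03)² = 9.503e-05 m²; R₁ = ρL/(N·A_s) = (2.76×10^-8)(2500)/(79×9.503e-05) = 0.009191 Ω
Section 2: A = 96.8 mm² = 9.680e-05 m²
R₂ = (2.76×10^-8)(3600)/(9.680e-05) = 1.026 Ω
R = R₁ + R₂ = 1.036 Ω
P = I²R = (225)² × 1.036 = 52400 W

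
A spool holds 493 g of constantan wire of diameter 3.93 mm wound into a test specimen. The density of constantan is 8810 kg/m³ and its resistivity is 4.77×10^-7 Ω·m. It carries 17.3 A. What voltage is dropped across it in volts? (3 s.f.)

A = π(d/2)² = π(1.9650e-03 m)² = 1.2130e-05 m²
L = m/(density·A) = 0.493/(8810×1.2130e-05) = 4.613 m
R = ρL/A = (4.77×10^-7)(4.613)/(1.2130e-05) = 0.1814 Ω
V = IR = 17.3 × 0.1814 = 3.14 V

3.14 V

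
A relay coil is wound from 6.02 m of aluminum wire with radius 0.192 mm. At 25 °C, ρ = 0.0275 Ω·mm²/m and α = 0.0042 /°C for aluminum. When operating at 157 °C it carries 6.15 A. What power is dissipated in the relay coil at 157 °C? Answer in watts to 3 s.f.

84.0 W

ρ = 0.0275 Ω·mm²/m = 2.75×10^-8 Ω·m
A = πr² = π(1.9200e-04 m)² = 1.158e-07 m²
R₍25₎ = ρL/A = (2.75×10^-8)(6.02)/(1.158e-07) = 1.429 Ω
R₍157₎ = R₍25₎(1 + αΔT) = 1.429 × (1 + 0.0042×132) = 2.222 Ω
P = I²R = (6.15)² × 2.222 = 84.0 W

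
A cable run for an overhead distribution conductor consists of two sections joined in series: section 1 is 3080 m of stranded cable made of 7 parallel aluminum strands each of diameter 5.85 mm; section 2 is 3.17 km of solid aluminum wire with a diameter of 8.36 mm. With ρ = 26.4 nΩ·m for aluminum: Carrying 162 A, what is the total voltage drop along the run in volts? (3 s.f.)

ρ = 26.4 nΩ·m = 2.64×10^-8 Ω·m
Section 1: A_strand = π(2.9250e-03)² = 2.688e-05 m²; R₁ = ρL/(N·A_s) = (2.64×10^-8)(3080)/(7×2.688e-05) = 0.4322 Ω
Section 2: A = π(d/2)² = π(4.1800e-03 m)² = 5.489e-05 m²
R₂ = (2.64×10^-8)(3170)/(5.489e-05) = 1.525 Ω
R = R₁ + R₂ = 1.957 Ω
V = IR = 162 × 1.957 = 317 V

317 V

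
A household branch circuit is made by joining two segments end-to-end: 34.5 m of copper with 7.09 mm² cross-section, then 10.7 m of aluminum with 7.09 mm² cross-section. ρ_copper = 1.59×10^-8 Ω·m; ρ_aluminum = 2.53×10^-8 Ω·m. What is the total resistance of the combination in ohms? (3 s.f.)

Segment 1: A = 7.09 mm² = 7.090e-06 m²
R₁ = ρL/A = (1.59×10^-8)(34.5)/(7.090e-06) = 0.07737 Ω
R₂ = (2.53×10^-8)(10.7)/(7.090e-06) = 0.03818 Ω
R = R₁ + R₂ = 0.116 Ω

0.116 Ω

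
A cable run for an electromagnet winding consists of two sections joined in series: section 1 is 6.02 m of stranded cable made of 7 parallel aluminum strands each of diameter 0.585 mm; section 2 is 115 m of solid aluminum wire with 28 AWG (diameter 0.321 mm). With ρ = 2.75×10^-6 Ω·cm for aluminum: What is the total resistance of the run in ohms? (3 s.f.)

ρ = 2.75×10^-6 Ω·cm = 2.75×10^-8 Ω·m
Section 1: A_strand = π(2.9250e-04)² = 2.688e-07 m²; R₁ = ρL/(N·A_s) = (2.75×10^-8)(6.02)/(7×2.688e-07) = 0.08799 Ω
Section 2: A = π(0.321/2 mm)² = π(1.6050e-04 m)² = 8.093e-08 m²
R₂ = (2.75×10^-8)(115)/(8.093e-08) = 39.08 Ω
R = R₁ + R₂ = 39.2 Ω

39.2 Ω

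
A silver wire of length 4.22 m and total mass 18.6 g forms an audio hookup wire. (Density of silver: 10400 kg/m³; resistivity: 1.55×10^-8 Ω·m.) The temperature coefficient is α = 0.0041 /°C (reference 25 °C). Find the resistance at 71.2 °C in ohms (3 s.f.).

A = m/(density·L) = 0.0186/(10400×4.22) = 4.2381e-07 m²
R = ρL/A = (1.55×10^-8)(4.22)/(4.2381e-07) = 0.1543 Ω
R(71.2 °C) = 0.1543 × (1 + 0.0041×46.2) = 0.184 Ω

0.184 Ω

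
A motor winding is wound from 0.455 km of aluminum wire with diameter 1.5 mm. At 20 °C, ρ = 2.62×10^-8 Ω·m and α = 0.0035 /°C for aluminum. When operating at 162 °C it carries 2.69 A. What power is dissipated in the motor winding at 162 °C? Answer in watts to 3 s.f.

A = π(d/2)² = π(7.5000e-04 m)² = 1.767e-06 m²
R₍20₎ = ρL/A = (2.62×10^-8)(455)/(1.767e-06) = 6.746 Ω
R₍162₎ = R₍20₎(1 + αΔT) = 6.746 × (1 + 0.0035×142) = 10.1 Ω
P = I²R = (2.69)² × 10.1 = 73.1 W

73.1 W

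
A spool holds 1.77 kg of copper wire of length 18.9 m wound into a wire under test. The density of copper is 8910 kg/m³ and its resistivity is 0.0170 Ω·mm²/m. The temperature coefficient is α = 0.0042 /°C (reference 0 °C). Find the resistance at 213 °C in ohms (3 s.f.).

ρ = 0.0170 Ω·mm²/m = 1.70×10^-8 Ω·m
A = m/(density·L) = 1.77/(8910×18.9) = 1.0511e-05 m²
R = ρL/A = (1.70×10^-8)(18.9)/(1.0511e-05) = 0.03057 Ω
R(213 °C) = 0.03057 × (1 + 0.0042×213) = 0.0579 Ω

0.0579 Ω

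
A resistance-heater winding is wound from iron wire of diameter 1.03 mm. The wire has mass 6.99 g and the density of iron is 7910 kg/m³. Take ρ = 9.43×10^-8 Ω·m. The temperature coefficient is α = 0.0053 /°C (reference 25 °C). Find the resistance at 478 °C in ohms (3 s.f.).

0.408 Ω

A = π(d/2)² = π(5.1500e-04 m)² = 8.3323e-07 m²
L = m/(density·A) = 0.00699/(7910×8.3323e-07) = 1.061 m
R = ρL/A = (9.43×10^-8)(1.061)/(8.3323e-07) = 0.12 Ω
R(478 °C) = 0.12 × (1 + 0.0053×453) = 0.408 Ω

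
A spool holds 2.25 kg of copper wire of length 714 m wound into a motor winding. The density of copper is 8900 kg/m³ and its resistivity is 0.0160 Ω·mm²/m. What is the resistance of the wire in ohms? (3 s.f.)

32.3 Ω

ρ = 0.0160 Ω·mm²/m = 1.60×10^-8 Ω·m
A = m/(density·L) = 2.25/(8900×714) = 3.5407e-07 m²
R = ρL/A = (1.60×10^-8)(714)/(3.5407e-07) = 32.3 Ω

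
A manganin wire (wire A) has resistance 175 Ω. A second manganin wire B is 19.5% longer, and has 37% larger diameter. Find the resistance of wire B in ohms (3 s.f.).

111 Ω

R ∝ L/d², so R_B/R_A = (1 + 19.5/100) × (1 + 37/100)⁻²
= 1.195 × 0.5328 = 0.6367
R_B = 0.6367 × 175 = 111 Ω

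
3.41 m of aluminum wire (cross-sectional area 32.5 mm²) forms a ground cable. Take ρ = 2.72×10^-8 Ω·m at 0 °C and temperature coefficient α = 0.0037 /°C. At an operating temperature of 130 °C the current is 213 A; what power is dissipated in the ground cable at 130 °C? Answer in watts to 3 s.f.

192 W

A = 32.5 mm² = 3.250e-05 m²
R₍0₎ = ρL/A = (2.72×10^-8)(3.41)/(3.250e-05) = 0.002854 Ω
R₍130₎ = R₍0₎(1 + αΔT) = 0.002854 × (1 + 0.0037×130) = 0.004227 Ω
P = I²R = (213)² × 0.004227 = 192 W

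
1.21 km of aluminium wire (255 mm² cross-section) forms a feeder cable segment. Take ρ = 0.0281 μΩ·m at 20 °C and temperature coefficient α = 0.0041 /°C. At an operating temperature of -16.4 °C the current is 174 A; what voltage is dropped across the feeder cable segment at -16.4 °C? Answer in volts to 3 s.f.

ρ = 0.0281 μΩ·m = 2.81×10^-8 Ω·m
A = 255 mm² = 2.550e-04 m²
R₍20₎ = ρL/A = (2.81×10^-8)(1210)/(2.550e-04) = 0.1333 Ω
R₍-16.4₎ = R₍20₎(1 + αΔT) = 0.1333 × (1 + 0.0041×-36.4) = 0.1134 Ω
V = IR = 174 × 0.1134 = 19.7 V

19.7 V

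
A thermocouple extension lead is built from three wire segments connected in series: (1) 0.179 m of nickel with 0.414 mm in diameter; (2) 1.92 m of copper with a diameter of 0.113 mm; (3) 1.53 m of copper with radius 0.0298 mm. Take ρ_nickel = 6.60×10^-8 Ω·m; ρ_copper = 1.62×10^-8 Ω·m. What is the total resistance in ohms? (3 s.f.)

Seg 1: A = π(d/2)² = π(2.0700e-04 m)² = 1.346e-07 m²
R_1 = (6.60×10^-8)(0.179)/(1.346e-07) = 0.08776 Ω
Seg 2: A = π(d/2)² = π(5.6500e-05 m)² = 1.003e-08 m²
R_2 = (1.62×10^-8)(1.92)/(1.003e-08) = 3.101 Ω
Seg 3: A = πr² = π(2.9800e-05 m)² = 2.790e-09 m²
R_3 = (1.62×10^-8)(1.53)/(2.790e-09) = 8.884 Ω
R_total = R_1 + R_2 + R_3 = 12.1 Ω

12.1 Ω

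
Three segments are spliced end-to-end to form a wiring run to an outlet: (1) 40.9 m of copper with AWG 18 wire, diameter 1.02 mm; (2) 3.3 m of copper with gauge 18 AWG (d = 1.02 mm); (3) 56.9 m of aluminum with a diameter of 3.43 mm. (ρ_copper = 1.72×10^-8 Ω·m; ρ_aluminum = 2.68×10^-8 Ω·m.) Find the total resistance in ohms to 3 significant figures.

1.10 Ω

Seg 1: A = π(1.02/2 mm)² = π(5.1000e-04 m)² = 8.171e-07 m²
R_1 = (1.72×10^-8)(40.9)/(8.171e-07) = 0.8609 Ω
Seg 2: A = π(1.02/2 mm)² = π(5.1000e-04 m)² = 8.171e-07 m²
R_2 = (1.72×10^-8)(3.3)/(8.171e-07) = 0.06946 Ω
Seg 3: A = π(d/2)² = π(1.7150e-03 m)² = 9.240e-06 m²
R_3 = (2.68×10^-8)(56.9)/(9.240e-06) = 0.165 Ω
R_total = R_1 + R_2 + R_3 = 1.10 Ω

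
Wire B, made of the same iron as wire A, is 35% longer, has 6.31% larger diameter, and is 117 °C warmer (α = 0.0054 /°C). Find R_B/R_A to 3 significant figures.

1.95

R ∝ ρL/d² with ρ ∝ (1+αΔT), so R_B/R_A = (1 + 35/100) × (1 + 6.31/100)⁻² × (1 + 0.0054×117)
= 1.35 × 0.8848 × 1.632 = 1.95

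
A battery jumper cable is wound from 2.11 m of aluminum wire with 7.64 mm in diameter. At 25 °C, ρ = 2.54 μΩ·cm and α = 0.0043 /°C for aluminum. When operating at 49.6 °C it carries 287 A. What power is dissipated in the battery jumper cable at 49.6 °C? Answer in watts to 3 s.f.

106 W

ρ = 2.54 μΩ·cm = 2.54×10^-8 Ω·m
A = π(d/2)² = π(3.8200e-03 m)² = 4.584e-05 m²
R₍25₎ = ρL/A = (2.54×10^-8)(2.11)/(4.584e-05) = 0.001169 Ω
R₍49.6₎ = R₍25₎(1 + αΔT) = 0.001169 × (1 + 0.0043×24.6) = 0.001293 Ω
P = I²R = (287)² × 0.001293 = 106 W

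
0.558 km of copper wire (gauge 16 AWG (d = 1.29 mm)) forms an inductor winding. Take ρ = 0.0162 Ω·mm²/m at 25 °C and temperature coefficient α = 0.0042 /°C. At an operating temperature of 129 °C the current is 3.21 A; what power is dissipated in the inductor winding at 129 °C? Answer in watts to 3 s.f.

102 W

ρ = 0.0162 Ω·mm²/m = 1.62×10^-8 Ω·m
A = π(1.29/2 mm)² = π(6.4500e-04 m)² = 1.307e-06 m²
R₍25₎ = ρL/A = (1.62×10^-8)(558)/(1.307e-06) = 6.916 Ω
R₍129₎ = R₍25₎(1 + αΔT) = 6.916 × (1 + 0.0042×104) = 9.937 Ω
P = I²R = (3.21)² × 9.937 = 102 W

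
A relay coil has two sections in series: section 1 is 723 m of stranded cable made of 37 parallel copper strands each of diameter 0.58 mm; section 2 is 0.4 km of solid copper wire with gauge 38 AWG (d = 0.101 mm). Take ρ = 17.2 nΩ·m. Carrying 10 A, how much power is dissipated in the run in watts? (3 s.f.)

ρ = 17.2 nΩ·m = 1.72×10^-8 Ω·m
Section 1: A_strand = π(2.9000e-04)² = 2.642e-07 m²; R₁ = ρL/(N·A_s) = (1.72×10^-8)(723)/(37×2.642e-07) = 1.272 Ω
Section 2: A = π(0.101/2 mm)² = π(5.0500e-05 m)² = 8.012e-09 m²
R₂ = (1.72×10^-8)(400)/(8.012e-09) = 858.7 Ω
R = R₁ + R₂ = 860 Ω
P = I²R = (10)² × 860 = 86000 W

86000 W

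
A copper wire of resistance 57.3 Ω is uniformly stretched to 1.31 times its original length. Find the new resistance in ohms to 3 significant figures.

Volume constant ⇒ A' = A/k with k = 1.31. R' = ρ(kL)/(A/k) = k²R.
R' = 1.716 × 57.3 = 98.3 Ω

98.3 Ω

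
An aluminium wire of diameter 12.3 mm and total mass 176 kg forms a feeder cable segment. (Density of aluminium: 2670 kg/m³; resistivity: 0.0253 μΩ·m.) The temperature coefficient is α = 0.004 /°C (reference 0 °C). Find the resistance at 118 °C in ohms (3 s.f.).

ρ = 0.0253 μΩ·m = 2.53×10^-8 Ω·m
A = π(d/2)² = π(6.1500e-03 m)² = 1.1882e-04 m²
L = m/(density·A) = 176/(2670×1.1882e-04) = 554.8 m
R = ρL/A = (2.53×10^-8)(554.8)/(1.1882e-04) = 0.1181 Ω
R(118 °C) = 0.1181 × (1 + 0.004×118) = 0.174 Ω

0.174 Ω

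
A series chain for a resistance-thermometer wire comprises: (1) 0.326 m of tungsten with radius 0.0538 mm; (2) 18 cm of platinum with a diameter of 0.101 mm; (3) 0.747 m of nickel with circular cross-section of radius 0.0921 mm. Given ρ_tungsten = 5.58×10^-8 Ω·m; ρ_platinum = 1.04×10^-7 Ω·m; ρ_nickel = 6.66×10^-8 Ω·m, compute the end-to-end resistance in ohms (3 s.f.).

6.20 Ω

Seg 1: A = πr² = π(5.3800e-05 m)² = 9.093e-09 m²
R_1 = (5.58×10^-8)(0.326)/(9.093e-09) = 2 Ω
Seg 2: A = π(d/2)² = π(5.0500e-05 m)² = 8.012e-09 m²
R_2 = (1.04×10^-7)(0.18)/(8.012e-09) = 2.337 Ω
Seg 3: A = πr² = π(9.2100e-05 m)² = 2.665e-08 m²
R_3 = (6.66×10^-8)(0.747)/(2.665e-08) = 1.867 Ω
R_total = R_1 + R_2 + R_3 = 6.20 Ω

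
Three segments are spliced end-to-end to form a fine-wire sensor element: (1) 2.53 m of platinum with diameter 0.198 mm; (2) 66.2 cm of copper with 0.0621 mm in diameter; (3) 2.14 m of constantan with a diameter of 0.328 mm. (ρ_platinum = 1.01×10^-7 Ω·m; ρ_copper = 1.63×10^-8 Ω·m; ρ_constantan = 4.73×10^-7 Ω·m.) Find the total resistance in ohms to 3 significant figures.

Seg 1: A = π(d/2)² = π(9.9000e-05 m)² = 3.079e-08 m²
R_1 = (1.01×10^-7)(2.53)/(3.079e-08) = 8.299 Ω
Seg 2: A = π(d/2)² = π(3.1050e-05 m)² = 3.029e-09 m²
R_2 = (1.63×10^-8)(0.662)/(3.029e-09) = 3.563 Ω
Seg 3: A = π(d/2)² = π(1.6400e-04 m)² = 8.450e-08 m²
R_3 = (4.73×10^-7)(2.14)/(8.450e-08) = 11.98 Ω
R_total = R_1 + R_2 + R_3 = 23.8 Ω

23.8 Ω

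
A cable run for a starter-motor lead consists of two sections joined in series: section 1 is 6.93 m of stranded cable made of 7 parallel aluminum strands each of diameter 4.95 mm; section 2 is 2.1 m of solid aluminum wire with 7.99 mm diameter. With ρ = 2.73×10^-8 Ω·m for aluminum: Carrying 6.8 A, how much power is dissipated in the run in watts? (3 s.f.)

Section 1: A_strand = π(2.4750e-03)² = 1.924e-05 m²; R₁ = ρL/(N·A_s) = (2.73×10^-8)(6.93)/(7×1.924e-05) = 0.001404 Ω
Section 2: A = π(d/2)² = π(3.9950e-03 m)² = 5.014e-05 m²
R₂ = (2.73×10^-8)(2.1)/(5.014e-05) = 0.001143 Ω
R = R₁ + R₂ = 0.002548 Ω
P = I²R = (6.8)² × 0.002548 = 0.118 W

0.118 W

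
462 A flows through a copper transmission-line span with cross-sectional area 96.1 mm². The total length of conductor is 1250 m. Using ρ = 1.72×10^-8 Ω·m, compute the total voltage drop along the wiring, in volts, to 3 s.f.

A = 96.1 mm² = 9.610e-05 m²
R = ρL/A = (1.72×10^-8)(1250)/(9.610e-05) = 0.2237 Ω
V = IR = 462 × 0.2237 = 103 V

103 V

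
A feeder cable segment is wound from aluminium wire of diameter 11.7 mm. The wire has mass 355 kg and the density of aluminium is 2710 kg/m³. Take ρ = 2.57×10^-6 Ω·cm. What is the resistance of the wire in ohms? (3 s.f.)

0.291 Ω

ρ = 2.57×10^-6 Ω·cm = 2.57×10^-8 Ω·m
A = π(d/2)² = π(5.8500e-03 m)² = 1.0751e-04 m²
L = m/(density·A) = 355/(2710×1.0751e-04) = 1218 m
R = ρL/A = (2.57×10^-8)(1218)/(1.0751e-04) = 0.291 Ω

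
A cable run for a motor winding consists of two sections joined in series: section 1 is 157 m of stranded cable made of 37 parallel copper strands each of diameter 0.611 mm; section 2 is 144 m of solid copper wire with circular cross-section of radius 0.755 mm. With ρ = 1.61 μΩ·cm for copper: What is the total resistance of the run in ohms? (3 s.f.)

ρ = 1.61 μΩ·cm = 1.61×10^-8 Ω·m
Section 1: A_strand = π(3.0550e-04)² = 2.932e-07 m²; R₁ = ρL/(N·A_s) = (1.61×10^-8)(157)/(37×2.932e-07) = 0.233 Ω
Section 2: A = πr² = π(7.5500e-04 m)² = 1.791e-06 m²
R₂ = (1.61×10^-8)(144)/(1.791e-06) = 1.295 Ω
R = R₁ + R₂ = 1.53 Ω

1.53 Ω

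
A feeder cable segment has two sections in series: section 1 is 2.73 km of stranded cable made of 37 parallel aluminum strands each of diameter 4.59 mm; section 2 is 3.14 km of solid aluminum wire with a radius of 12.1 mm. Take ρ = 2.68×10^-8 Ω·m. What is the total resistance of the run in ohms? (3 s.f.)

0.302 Ω

Section 1: A_strand = π(2.2950e-03)² = 1.655e-05 m²; R₁ = ρL/(N·A_s) = (2.68×10^-8)(2730)/(37×1.655e-05) = 0.1195 Ω
Section 2: A = πr² = π(1.2100e-02 m)² = 4.600e-04 m²
R₂ = (2.68×10^-8)(3140)/(4.600e-04) = 0.183 Ω
R = R₁ + R₂ = 0.302 Ω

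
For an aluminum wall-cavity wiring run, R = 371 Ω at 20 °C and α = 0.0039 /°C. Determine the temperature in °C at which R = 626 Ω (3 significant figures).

196 °C

R = R₀(1 + α(T − T₀)) ⇒ T = T₀ + (R/R₀ − 1)/α
T = 20 + (626/371 − 1)/0.0039 = 20 + (0.6873)/0.0039 = 196 °C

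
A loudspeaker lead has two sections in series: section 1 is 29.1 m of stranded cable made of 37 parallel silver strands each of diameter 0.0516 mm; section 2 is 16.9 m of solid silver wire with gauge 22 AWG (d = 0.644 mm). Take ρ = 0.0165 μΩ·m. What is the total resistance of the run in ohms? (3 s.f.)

7.06 Ω

ρ = 0.0165 μΩ·m = 1.65×10^-8 Ω·m
Section 1: A_strand = π(2.5800e-05)² = 2.091e-09 m²; R₁ = ρL/(N·A_s) = (1.65×10^-8)(29.1)/(37×2.091e-09) = 6.206 Ω
Section 2: A = π(0.644/2 mm)² = π(3.2200e-04 m)² = 3.257e-07 m²
R₂ = (1.65×10^-8)(16.9)/(3.257e-07) = 0.8561 Ω
R = R₁ + R₂ = 7.06 Ω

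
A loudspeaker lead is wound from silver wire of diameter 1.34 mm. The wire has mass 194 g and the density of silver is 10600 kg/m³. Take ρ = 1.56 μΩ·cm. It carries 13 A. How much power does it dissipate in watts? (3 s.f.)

ρ = 1.56 μΩ·cm = 1.56×10^-8 Ω·m
A = π(d/2)² = π(6.7000e-04 m)² = 1.4103e-06 m²
L = m/(density·A) = 0.194/(10600×1.4103e-06) = 12.98 m
R = ρL/A = (1.56×10^-8)(12.98)/(1.4103e-06) = 0.1436 Ω
P = I²R = (13)² × 0.1436 = 24.3 W

24.3 W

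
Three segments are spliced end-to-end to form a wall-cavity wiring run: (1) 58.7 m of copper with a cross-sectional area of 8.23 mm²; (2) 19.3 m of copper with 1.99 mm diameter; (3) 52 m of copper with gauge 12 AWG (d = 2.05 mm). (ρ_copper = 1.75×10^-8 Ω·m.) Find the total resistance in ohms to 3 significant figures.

Seg 1: A = 8.23 mm² = 8.230e-06 m²
R_1 = (1.75×10^-8)(58.7)/(8.230e-06) = 0.1248 Ω
Seg 2: A = π(d/2)² = π(9.9500e-04 m)² = 3.110e-06 m²
R_2 = (1.75×10^-8)(19.3)/(3.110e-06) = 0.1086 Ω
Seg 3: A = π(2.05/2 mm)² = π(1.0250e-03 m)² = 3.301e-06 m²
R_3 = (1.75×10^-8)(52)/(3.301e-06) = 0.2757 Ω
R_total = R_1 + R_2 + R_3 = 0.509 Ω

0.509 Ω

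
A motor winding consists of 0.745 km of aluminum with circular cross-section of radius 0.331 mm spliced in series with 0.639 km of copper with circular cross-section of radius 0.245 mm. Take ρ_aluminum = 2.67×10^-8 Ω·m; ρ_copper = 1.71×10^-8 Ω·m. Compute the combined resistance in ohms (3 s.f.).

Segment 1: A = πr² = π(3.3100e-04 m)² = 3.442e-07 m²
R₁ = ρL/A = (2.67×10^-8)(745)/(3.442e-07) = 57.79 Ω
Segment 2: A = πr² = π(2.4500e-04 m)² = 1.886e-07 m²
R₂ = (1.71×10^-8)(639)/(1.886e-07) = 57.94 Ω
R = R₁ + R₂ = 116 Ω

116 Ω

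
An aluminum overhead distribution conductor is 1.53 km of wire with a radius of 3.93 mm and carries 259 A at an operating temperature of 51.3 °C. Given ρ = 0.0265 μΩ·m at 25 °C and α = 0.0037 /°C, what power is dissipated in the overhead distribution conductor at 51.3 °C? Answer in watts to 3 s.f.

ρ = 0.0265 μΩ·m = 2.65×10^-8 Ω·m
A = πr² = π(3.9300e-03 m)² = 4.852e-05 m²
R₍25₎ = ρL/A = (2.65×10^-8)(1530)/(4.852e-05) = 0.8356 Ω
R₍51.3₎ = R₍25₎(1 + αΔT) = 0.8356 × (1 + 0.0037×26.3) = 0.9169 Ω
P = I²R = (259)² × 0.9169 = 61500 W

61500 W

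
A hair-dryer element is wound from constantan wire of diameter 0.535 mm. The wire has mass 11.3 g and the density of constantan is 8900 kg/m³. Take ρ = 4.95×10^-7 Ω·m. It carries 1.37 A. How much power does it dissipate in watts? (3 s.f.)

23.3 W

A = π(d/2)² = π(2.6750e-04 m)² = 2.2480e-07 m²
L = m/(density·A) = 0.0113/(8900×2.2480e-07) = 5.648 m
R = ρL/A = (4.95×10^-7)(5.648)/(2.2480e-07) = 12.44 Ω
P = I²R = (1.37)² × 12.44 = 23.3 W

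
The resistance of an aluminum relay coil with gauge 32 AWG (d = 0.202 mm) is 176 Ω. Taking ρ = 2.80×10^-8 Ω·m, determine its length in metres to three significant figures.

201 m

A = π(0.202/2 mm)² = π(1.0100e-04 m)² = 3.205e-08 m²
L = RA/ρ = (176)(3.205e-08)/(2.80×10^-8) = 201 m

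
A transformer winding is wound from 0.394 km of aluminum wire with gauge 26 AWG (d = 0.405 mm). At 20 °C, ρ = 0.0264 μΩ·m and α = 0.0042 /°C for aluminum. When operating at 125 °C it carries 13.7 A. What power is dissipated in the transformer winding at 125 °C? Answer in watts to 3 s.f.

21800 W

ρ = 0.0264 μΩ·m = 2.64×10^-8 Ω·m
A = π(0.405/2 mm)² = π(2.0250e-04 m)² = 1.288e-07 m²
R₍20₎ = ρL/A = (2.64×10^-8)(394)/(1.288e-07) = 80.74 Ω
R₍125₎ = R₍20₎(1 + αΔT) = 80.74 × (1 + 0.0042×105) = 116.3 Ω
P = I²R = (13.7)² × 116.3 = 21800 W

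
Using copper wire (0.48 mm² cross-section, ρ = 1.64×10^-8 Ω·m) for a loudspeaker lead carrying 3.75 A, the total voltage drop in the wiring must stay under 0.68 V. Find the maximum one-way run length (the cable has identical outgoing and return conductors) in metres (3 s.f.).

2.65 m

A = 0.48 mm² = 4.800e-07 m²
L_max = V_max·A/(2·ρI) = (0.68)(4.800e-07)/(2×1.64×10^-8×3.75) = 2.65 m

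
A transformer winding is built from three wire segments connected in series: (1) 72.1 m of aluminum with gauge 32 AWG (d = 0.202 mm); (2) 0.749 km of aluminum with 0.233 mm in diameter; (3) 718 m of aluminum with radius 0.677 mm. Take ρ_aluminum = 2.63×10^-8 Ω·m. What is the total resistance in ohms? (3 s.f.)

Seg 1: A = π(0.202/2 mm)² = π(1.0100e-04 m)² = 3.205e-08 m²
R_1 = (2.63×10^-8)(72.1)/(3.205e-08) = 59.17 Ω
Seg 2: A = π(d/2)² = π(1.1650e-04 m)² = 4.264e-08 m²
R_2 = (2.63×10^-8)(749)/(4.264e-08) = 462 Ω
Seg 3: A = πr² = π(6.7700e-04 m)² = 1.440e-06 m²
R_3 = (2.63×10^-8)(718)/(1.440e-06) = 13.11 Ω
R_total = R_1 + R_2 + R_3 = 534 Ω

534 Ω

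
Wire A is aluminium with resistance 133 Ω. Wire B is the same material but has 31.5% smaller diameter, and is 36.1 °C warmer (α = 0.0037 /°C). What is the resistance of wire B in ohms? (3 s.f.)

R ∝ ρL/d² with ρ ∝ (1+αΔT), so R_B/R_A = (1 − 31.5/100)⁻² × (1 + 0.0037×36.1)
= 2.131 × 1.134 = 2.416
R_B = 2.416 × 133 = 321 Ω

321 Ω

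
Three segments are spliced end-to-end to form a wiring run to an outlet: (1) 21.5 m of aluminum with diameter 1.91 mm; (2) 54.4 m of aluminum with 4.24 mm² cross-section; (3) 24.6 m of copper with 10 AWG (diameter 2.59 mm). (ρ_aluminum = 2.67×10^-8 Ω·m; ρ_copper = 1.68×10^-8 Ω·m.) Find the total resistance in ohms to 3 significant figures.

Seg 1: A = π(d/2)² = π(9.5500e-04 m)² = 2.865e-06 m²
R_1 = (2.67×10^-8)(21.5)/(2.865e-06) = 0.2004 Ω
Seg 2: A = 4.24 mm² = 4.240e-06 m²
R_2 = (2.67×10^-8)(54.4)/(4.240e-06) = 0.3426 Ω
Seg 3: A = π(2.59/2 mm)² = π(1.2950e-03 m)² = 5.269e-06 m²
R_3 = (1.68×10^-8)(24.6)/(5.269e-06) = 0.07844 Ω
R_total = R_1 + R_2 + R_3 = 0.621 Ω

0.621 Ω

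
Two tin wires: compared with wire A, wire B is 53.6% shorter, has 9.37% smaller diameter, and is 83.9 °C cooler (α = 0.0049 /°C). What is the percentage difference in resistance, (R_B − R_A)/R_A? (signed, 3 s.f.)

-66.7%

R ∝ ρL/d² with ρ ∝ (1+αΔT), so R_B/R_A = (1 − 53.6/100) × (1 − 9.37/100)⁻² × (1 − 0.0049×83.9)
= 0.464 × 1.218 × 0.5889 = 0.3327
(R_B − R_A)/R_A = 0.3327 − 1 = -66.7%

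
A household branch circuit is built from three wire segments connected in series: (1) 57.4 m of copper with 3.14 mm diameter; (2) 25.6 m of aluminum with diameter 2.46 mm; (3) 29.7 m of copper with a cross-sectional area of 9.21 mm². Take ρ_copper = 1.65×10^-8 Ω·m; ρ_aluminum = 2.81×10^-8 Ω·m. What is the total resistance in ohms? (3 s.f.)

Seg 1: A = π(d/2)² = π(1.5700e-03 m)² = 7.744e-06 m²
R_1 = (1.65×10^-8)(57.4)/(7.744e-06) = 0.1223 Ω
Seg 2: A = π(d/2)² = π(1.2300e-03 m)² = 4.753e-06 m²
R_2 = (2.81×10^-8)(25.6)/(4.753e-06) = 0.1514 Ω
Seg 3: A = 9.21 mm² = 9.210e-06 m²
R_3 = (1.65×10^-8)(29.7)/(9.210e-06) = 0.05321 Ω
R_total = R_1 + R_2 + R_3 = 0.327 Ω

0.327 Ω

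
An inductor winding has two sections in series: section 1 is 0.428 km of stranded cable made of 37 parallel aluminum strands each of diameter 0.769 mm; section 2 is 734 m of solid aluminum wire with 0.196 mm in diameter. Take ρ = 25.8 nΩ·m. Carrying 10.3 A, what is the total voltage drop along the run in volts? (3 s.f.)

6470 V

ρ = 25.8 nΩ·m = 2.58×10^-8 Ω·m
Section 1: A_strand = π(3.8450e-04)² = 4.645e-07 m²; R₁ = ρL/(N·A_s) = (2.58×10^-8)(428)/(37×4.645e-07) = 0.6426 Ω
Section 2: A = π(d/2)² = π(9.8000e-05 m)² = 3.017e-08 m²
R₂ = (2.58×10^-8)(734)/(3.017e-08) = 627.6 Ω
R = R₁ + R₂ = 628.3 Ω
V = IR = 10.3 × 628.3 = 6470 V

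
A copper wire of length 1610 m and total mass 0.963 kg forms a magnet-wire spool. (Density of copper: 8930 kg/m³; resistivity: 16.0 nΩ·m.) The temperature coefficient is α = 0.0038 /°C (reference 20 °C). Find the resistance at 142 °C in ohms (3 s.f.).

ρ = 16.0 nΩ·m = 1.60×10^-8 Ω·m
A = m/(density·L) = 0.963/(8930×1610) = 6.6981e-08 m²
R = ρL/A = (1.60×10^-8)(1610)/(6.6981e-08) = 384.6 Ω
R(142 °C) = 384.6 × (1 + 0.0038×122) = 563 Ω

563 Ω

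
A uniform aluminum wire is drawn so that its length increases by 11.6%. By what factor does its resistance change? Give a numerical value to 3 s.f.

k = 1 + 11.6/100 = 1.116; volume constant ⇒ A' = A/k, so R' = k²R.
Factor = 1.25

1.25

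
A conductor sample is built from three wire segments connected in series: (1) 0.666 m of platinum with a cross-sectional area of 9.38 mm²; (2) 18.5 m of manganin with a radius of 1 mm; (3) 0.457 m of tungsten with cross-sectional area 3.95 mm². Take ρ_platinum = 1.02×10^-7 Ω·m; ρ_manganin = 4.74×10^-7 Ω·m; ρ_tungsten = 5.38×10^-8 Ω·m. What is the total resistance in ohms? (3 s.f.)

Seg 1: A = 9.38 mm² = 9.380e-06 m²
R_1 = (1.02×10^-7)(0.666)/(9.380e-06) = 0.007242 Ω
Seg 2: A = πr² = π(1.0000e-03 m)² = 3.142e-06 m²
R_2 = (4.74×10^-7)(18.5)/(3.142e-06) = 2.791 Ω
Seg 3: A = 3.95 mm² = 3.950e-06 m²
R_3 = (5.38×10^-8)(0.457)/(3.950e-06) = 0.006224 Ω
R_total = R_1 + R_2 + R_3 = 2.80 Ω

2.80 Ω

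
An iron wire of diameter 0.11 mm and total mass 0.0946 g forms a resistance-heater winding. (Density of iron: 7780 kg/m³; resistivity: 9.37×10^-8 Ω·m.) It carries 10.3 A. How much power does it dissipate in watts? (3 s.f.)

A = π(d/2)² = π(5.5000e-05 m)² = 9.5033e-09 m²
L = m/(density·A) = 9.460×10^-5/(7780×9.5033e-09) = 1.279 m
R = ρL/A = (9.37×10^-8)(1.279)/(9.5033e-09) = 12.62 Ω
P = I²R = (10.3)² × 12.62 = 1340 W

1340 W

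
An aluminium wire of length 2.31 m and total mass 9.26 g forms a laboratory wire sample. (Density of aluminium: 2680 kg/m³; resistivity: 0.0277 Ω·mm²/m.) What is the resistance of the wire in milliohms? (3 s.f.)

ρ = 0.0277 Ω·mm²/m = 2.77×10^-8 Ω·m
A = m/(density·L) = 0.00926/(2680×2.31) = 1.4958e-06 m²
R = ρL/A = (2.77×10^-8)(2.31)/(1.4958e-06) = 42.8 mΩ

42.8 mΩ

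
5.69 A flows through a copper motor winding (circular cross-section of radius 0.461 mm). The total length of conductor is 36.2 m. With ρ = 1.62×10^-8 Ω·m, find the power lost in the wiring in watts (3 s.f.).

A = πr² = π(4.6100e-04 m)² = 6.677e-07 m²
R = ρL/A = (1.62×10^-8)(36.2)/(6.677e-07) = 0.8784 Ω
P = I²R = (5.69)² × 0.8784 = 28.4 W

28.4 W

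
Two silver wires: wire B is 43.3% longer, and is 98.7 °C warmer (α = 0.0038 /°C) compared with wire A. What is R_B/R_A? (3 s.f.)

R ∝ ρL/d² with ρ ∝ (1+αΔT), so R_B/R_A = (1 + 43.3/100) × (1 + 0.0038×98.7)
= 1.433 × 1.375 = 1.97

1.97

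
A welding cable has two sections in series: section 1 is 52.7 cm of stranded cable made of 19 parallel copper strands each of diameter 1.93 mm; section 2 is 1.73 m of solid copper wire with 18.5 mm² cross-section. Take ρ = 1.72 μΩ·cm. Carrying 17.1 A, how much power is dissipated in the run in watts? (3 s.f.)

ρ = 1.72 μΩ·cm = 1.72×10^-8 Ω·m
Section 1: A_strand = π(9.6500e-04)² = 2.926e-06 m²; R₁ = ρL/(N·A_s) = (1.72×10^-8)(0.527)/(19×2.926e-06) = 1.631×10^-4 Ω
Section 2: A = 18.5 mm² = 1.850e-05 m²
R₂ = (1.72×10^-8)(1.73)/(1.850e-05) = 0.001608 Ω
R = R₁ + R₂ = 0.001772 Ω
P = I²R = (17.1)² × 0.001772 = 0.518 W

0.518 W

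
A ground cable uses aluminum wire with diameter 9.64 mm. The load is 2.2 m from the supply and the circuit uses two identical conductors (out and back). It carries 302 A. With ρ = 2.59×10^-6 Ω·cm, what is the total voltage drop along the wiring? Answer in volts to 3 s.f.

0.472 V

ρ = 2.59×10^-6 Ω·cm = 2.59×10^-8 Ω·m
A = π(d/2)² = π(4.8200e-03 m)² = 7.299e-05 m²
Total conductor length (both ways) L = 2 × 2.2 = 4.4 m
R = ρL/A = (2.59×10^-8)(4.4)/(7.299e-05) = 0.001561 Ω
V = IR = 302 × 0.001561 = 0.472 V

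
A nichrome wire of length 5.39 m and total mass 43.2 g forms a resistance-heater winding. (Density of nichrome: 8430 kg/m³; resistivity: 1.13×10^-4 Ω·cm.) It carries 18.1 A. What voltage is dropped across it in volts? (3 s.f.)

116 V

ρ = 1.13×10^-4 Ω·cm = 1.13×10^-6 Ω·m
A = m/(density·L) = 0.0432/(8430×5.39) = 9.5075e-07 m²
R = ρL/A = (1.13×10^-6)(5.39)/(9.5075e-07) = 6.406 Ω
V = IR = 18.1 × 6.406 = 116 V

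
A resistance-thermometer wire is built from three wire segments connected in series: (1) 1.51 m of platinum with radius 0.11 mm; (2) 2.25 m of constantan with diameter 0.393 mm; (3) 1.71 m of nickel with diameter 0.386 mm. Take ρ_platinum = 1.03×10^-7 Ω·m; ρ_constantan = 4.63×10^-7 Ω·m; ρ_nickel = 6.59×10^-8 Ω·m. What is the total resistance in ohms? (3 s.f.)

13.6 Ω

Seg 1: A = πr² = π(1.1000e-04 m)² = 3.801e-08 m²
R_1 = (1.03×10^-7)(1.51)/(3.801e-08) = 4.091 Ω
Seg 2: A = π(d/2)² = π(1.9650e-04 m)² = 1.213e-07 m²
R_2 = (4.63×10^-7)(2.25)/(1.213e-07) = 8.588 Ω
Seg 3: A = π(d/2)² = π(1.9300e-04 m)² = 1.170e-07 m²
R_3 = (6.59×10^-8)(1.71)/(1.170e-07) = 0.963 Ω
R_total = R_1 + R_2 + R_3 = 13.6 Ω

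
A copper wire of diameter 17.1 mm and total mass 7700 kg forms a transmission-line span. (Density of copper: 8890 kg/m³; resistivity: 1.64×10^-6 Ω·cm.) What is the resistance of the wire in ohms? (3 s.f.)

ρ = 1.64×10^-6 Ω·cm = 1.64×10^-8 Ω·m
A = π(d/2)² = π(8.5500e-03 m)² = 2.2966e-04 m²
L = m/(density·A) = 7700/(8890×2.2966e-04) = 3771 m
R = ρL/A = (1.64×10^-8)(3771)/(2.2966e-04) = 0.269 Ω

0.269 Ω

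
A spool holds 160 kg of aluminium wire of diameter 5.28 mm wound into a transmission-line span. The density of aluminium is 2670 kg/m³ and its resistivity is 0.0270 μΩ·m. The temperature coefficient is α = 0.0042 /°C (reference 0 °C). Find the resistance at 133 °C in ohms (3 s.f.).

ρ = 0.0270 μΩ·m = 2.70×10^-8 Ω·m
A = π(d/2)² = π(2.6400e-03 m)² = 2.1896e-05 m²
L = m/(density·A) = 160/(2670×2.1896e-05) = 2737 m
R = ρL/A = (2.70×10^-8)(2737)/(2.1896e-05) = 3.375 Ω
R(133 °C) = 3.375 × (1 + 0.0042×133) = 5.26 Ω

5.26 Ω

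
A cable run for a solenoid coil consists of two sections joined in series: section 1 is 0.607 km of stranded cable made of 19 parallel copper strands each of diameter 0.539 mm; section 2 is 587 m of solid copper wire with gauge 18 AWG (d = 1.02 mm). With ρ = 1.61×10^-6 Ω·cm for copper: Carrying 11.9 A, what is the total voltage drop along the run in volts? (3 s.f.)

ρ = 1.61×10^-6 Ω·cm = 1.61×10^-8 Ω·m
Section 1: A_strand = π(2.6950e-04)² = 2.282e-07 m²; R₁ = ρL/(N·A_s) = (1.61×10^-8)(607)/(19×2.282e-07) = 2.254 Ω
Section 2: A = π(1.02/2 mm)² = π(5.1000e-04 m)² = 8.171e-07 m²
R₂ = (1.61×10^-8)(587)/(8.171e-07) = 11.57 Ω
R = R₁ + R₂ = 13.82 Ω
V = IR = 11.9 × 13.82 = 164 V

164 V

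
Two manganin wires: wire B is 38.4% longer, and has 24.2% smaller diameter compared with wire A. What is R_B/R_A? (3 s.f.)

2.41

R ∝ L/d², so R_B/R_A = (1 + 38.4/100) × (1 − 24.2/100)⁻²
= 1.384 × 1.74 = 2.41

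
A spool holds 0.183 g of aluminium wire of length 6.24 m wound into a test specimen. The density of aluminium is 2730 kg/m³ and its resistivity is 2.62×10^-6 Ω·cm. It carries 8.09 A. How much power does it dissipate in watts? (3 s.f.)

996 W

ρ = 2.62×10^-6 Ω·cm = 2.62×10^-8 Ω·m
A = m/(density·L) = 1.830×10^-4/(2730×6.24) = 1.0742e-08 m²
R = ρL/A = (2.62×10^-8)(6.24)/(1.0742e-08) = 15.22 Ω
P = I²R = (8.09)² × 15.22 = 996 W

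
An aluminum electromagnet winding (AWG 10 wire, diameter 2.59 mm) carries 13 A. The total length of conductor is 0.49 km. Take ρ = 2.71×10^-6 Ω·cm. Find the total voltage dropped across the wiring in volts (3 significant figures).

32.8 V

ρ = 2.71×10^-6 Ω·cm = 2.71×10^-8 Ω·m
A = π(2.59/2 mm)² = π(1.2950e-03 m)² = 5.269e-06 m²
R = ρL/A = (2.71×10^-8)(490)/(5.269e-06) = 2.52 Ω
V = IR = 13 × 2.52 = 32.8 V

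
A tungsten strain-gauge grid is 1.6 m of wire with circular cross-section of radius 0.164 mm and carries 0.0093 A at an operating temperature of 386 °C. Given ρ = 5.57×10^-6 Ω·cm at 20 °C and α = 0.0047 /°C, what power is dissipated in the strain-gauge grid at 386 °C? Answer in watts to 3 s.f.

ρ = 5.57×10^-6 Ω·cm = 5.57×10^-8 Ω·m
A = πr² = π(1.6400e-04 m)² = 8.450e-08 m²
R₍20₎ = ρL/A = (5.57×10^-8)(1.6)/(8.450e-08) = 1.055 Ω
R₍386₎ = R₍20₎(1 + αΔT) = 1.055 × (1 + 0.0047×366) = 2.869 Ω
P = I²R = (0.0093)² × 2.869 = 2.48×10^-4 W

2.48×10^-4 W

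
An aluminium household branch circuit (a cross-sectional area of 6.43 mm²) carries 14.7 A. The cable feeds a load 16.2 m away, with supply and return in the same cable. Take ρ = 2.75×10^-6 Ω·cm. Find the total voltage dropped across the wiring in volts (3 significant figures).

2.04 V

ρ = 2.75×10^-6 Ω·cm = 2.75×10^-8 Ω·m
A = 6.43 mm² = 6.430e-06 m²
Total conductor length (both ways) L = 2 × 16.2 = 32.4 m
R = ρL/A = (2.75×10^-8)(32.4)/(6.430e-06) = 0.1386 Ω
V = IR = 14.7 × 0.1386 = 2.04 V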